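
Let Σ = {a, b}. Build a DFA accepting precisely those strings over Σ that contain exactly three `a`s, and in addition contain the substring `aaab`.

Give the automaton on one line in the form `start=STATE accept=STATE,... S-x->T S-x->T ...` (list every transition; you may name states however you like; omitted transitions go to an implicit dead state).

start=q0 accept=q5 q0-a->q1 q0-b->q0 q1-a->q2 q1-b->q3 q2-a->q4 q2-b->q3 q3-a->q3 q3-b->q3 q4-a->q3 q4-b->q5 q5-a->q3 q5-b->q5

Handle the two conditions separately and then intersect. The first has 5 states tracking the count of `a`s, saturating at 4; the second has 5 states tracking whether and how much of `aaab` has been seen. A product state is a pair (one from each), accepting exactly when both do. After merging equivalent states the machine shrinks.
6 states suffice.
        a   b  
>  q0   q1  q0 
   q1   q2  q3 
   q2   q4  q3 
   q3   q3  q3 
   q4   q3  q5 
 * q5   q3  q5 
(> = start, * = accepting)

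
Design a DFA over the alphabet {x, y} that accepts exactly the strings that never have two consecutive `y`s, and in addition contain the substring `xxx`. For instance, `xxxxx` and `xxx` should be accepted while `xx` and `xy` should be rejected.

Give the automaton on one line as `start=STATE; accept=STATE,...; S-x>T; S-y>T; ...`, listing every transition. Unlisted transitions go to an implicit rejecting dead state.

start=A; accept=F,G; A-x>B; A-y>C; B-x>D; B-y>C; C-x>B; C-y>E; D-x>F; D-y>C; E-x>E; E-y>E; F-x>F; F-y>G; G-x>F; G-y>E

Run two small machines in parallel and take their product. The first has 3 states tracking partial matches of the forbidden pattern `yy`; the second has 4 states tracking whether and how much of `xxx` has been seen. A product state is a pair (one from each), accepting exactly when both do. Minimizing collapses redundant product states.
With 7 states:
       x  y 
>  A   B  C 
   B   D  C 
   C   B  E 
   D   F  C 
   E   E  E 
 * F   F  G 
 * G   F  E 
(> = start, * = accepting)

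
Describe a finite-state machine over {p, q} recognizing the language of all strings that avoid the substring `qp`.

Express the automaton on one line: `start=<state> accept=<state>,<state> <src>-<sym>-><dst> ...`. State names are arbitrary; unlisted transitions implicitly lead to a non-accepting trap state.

start=s0 accept=s0,s1 s0-p->s0 s0-q->s1 s1-p->s2 s1-q->s1 s2-p->s2 s2-q->s2

This is the complement of 'contains `qp`'. Use the same substring-matching states — s0 through s2 holding how much of `qp` has just been matched — but flip the accepting set: everything except the trap s2 accepts.
3 states suffice.
        p   q  
>* s0   s0  s1 
 * s1   s2  s1 
   s2   s2  s2 
(> = start, * = accepting)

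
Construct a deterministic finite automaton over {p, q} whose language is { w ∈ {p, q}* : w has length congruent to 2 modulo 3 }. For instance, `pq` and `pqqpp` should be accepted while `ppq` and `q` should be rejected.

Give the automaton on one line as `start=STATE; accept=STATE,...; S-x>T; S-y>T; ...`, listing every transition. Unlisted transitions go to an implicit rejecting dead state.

start=A; accept=C; A-p>B; A-q>B; B-p>C; B-q>C; C-p>A; C-q>A

Only the length mod 3 matters, so use a 3-cycle: from any state, every input symbol moves to the next state, wrapping C back to A. Mark C accepting.
3 states suffice.
       p  q 
>  A   B  B 
   B   C  C 
 * C   A  A 
(> = start, * = accepting)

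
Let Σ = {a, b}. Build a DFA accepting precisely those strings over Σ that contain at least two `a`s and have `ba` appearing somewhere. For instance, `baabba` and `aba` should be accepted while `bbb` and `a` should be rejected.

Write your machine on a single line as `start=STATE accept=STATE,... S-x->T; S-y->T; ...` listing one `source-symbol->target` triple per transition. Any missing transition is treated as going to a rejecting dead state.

Handle the two conditions separately and then intersect. One (4 states) tracks the count of `a`s, saturating at 3; the other (3 states) tracks whether and how much of `ba` has been seen. Each combined state is a pair, one component from each; accept when both components accept. Equivalent product states are then merged.
With 5 states:
        a   b  
>  S0   S1  S2 
   S1   S1  S3 
   S2   S3  S2 
   S3   S4  S3 
 * S4   S4  S4 
(> = start, * = accepting)

start=S0; accept=S4; S0-a->S1; S0-b->S2; S1-a->S1; S1-b->S3; S2-a->S3; S2-b->S2; S3-a->S4; S3-b->S3; S4-a->S4; S4-b->S4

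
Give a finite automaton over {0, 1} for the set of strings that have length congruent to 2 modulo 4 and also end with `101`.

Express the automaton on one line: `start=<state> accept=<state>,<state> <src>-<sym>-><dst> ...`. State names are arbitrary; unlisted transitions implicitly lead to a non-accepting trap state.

start=A accept=G A-0->B A-1->B B-0->C B-1->C C-0->D C-1->D D-0->A D-1->E E-0->F E-1->B F-0->C F-1->G G-0->D G-1->D

Build one automaton per condition and run them in lockstep. The first has 4 states tracking the input length modulo 4; the second has 4 states tracking how much of the suffix `101` has currently been matched. A product state is a pair (one from each), accepting exactly when both do. Equivalent product states are then merged.
With 7 states:
       0  1 
>  A   B  B 
   B   C  C 
   C   D  D 
   D   A  E 
   E   F  B 
   F   C  G 
 * G   D  D 
(> = start, * = accepting)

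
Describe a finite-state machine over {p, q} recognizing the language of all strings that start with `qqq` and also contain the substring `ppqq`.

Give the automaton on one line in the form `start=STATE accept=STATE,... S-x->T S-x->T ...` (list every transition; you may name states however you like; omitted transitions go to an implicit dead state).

Run two small machines in parallel and take their product. One (5 states) tracks whether the input so far still matches the prefix `qqq`; the other (5 states) tracks whether and how much of `ppqq` has been seen. Each combined state is a pair, one component from each; accept when both components accept.
With 13 states:
          p    q  
>  S0     S1   S2 
   S1     S3   S4 
   S2     S1   S5 
   S3     S3   S6 
   S4     S1   S4 
   S5     S1   S7 
   S6     S1   S8 
   S7     S9   S7 
   S8     S8   S8 
   S9    S10   S7 
   S10   S10  S11 
   S11    S9  S12 
 * S12   S12  S12 
(> = start, * = accepting)

start=S0 accept=S12 S0-p->S1 S0-q->S2 S1-p->S3 S1-q->S4 S2-p->S1 S2-q->S5 S3-p->S3 S3-q->S6 S4-p->S1 S4-q->S4 S5-p->S1 S5-q->S7 S6-p->S1 S6-q->S8 S7-p->S9 S7-q->S7 S8-p->S8 S8-q->S8 S9-p->S10 S9-q->S7 S10-p->S10 S10-q->S11 S11-p->S9 S11-q->S12 S12-p->S12 S12-q->S12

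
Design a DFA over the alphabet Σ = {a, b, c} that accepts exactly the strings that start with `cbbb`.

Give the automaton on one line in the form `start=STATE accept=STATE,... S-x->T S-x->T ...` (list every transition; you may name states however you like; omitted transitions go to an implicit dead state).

start=S0 accept=S4 S0-a->S5 S0-b->S5 S0-c->S1 S1-a->S5 S1-b->S2 S1-c->S5 S2-a->S5 S2-b->S3 S2-c->S5 S3-a->S5 S3-b->S4 S3-c->S5 S4-a->S4 S4-b->S4 S4-c->S4 S5-a->S5 S5-b->S5 S5-c->S5

Check the first 4 symbols one by one: S0 through S3 record how many have matched `cbbb` so far; any wrong symbol goes to the dead state S5. After all 4 match we enter the accepting sink S4.
A 6-state machine:
        a   b   c  
>  S0   S5  S5  S1 
   S1   S5  S2  S5 
   S2   S5  S3  S5 
   S3   S5  S4  S5 
 * S4   S4  S4  S4 
   S5   S5  S5  S5 
(> = start, * = accepting)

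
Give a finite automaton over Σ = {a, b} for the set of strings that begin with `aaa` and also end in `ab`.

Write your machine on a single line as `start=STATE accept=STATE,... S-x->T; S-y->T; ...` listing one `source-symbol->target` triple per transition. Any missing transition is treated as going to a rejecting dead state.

Build one automaton per condition and run them in lockstep. The first has 5 states tracking whether the input so far still matches the prefix `aaa`; the second has 3 states tracking how much of the suffix `ab` has currently been matched. A product state is a pair (one from each), accepting exactly when both do. Equivalent product states are then merged.
7 states suffice.
        a   b  
>  s0   s1  s2 
   s1   s3  s2 
   s2   s2  s2 
   s3   s4  s2 
   s4   s4  s5 
 * s5   s4  s6 
   s6   s4  s6 
(> = start, * = accepting)

start=s0; accept=s5; s0-a->s1; s0-b->s2; s1-a->s3; s1-b->s2; s2-a->s2; s2-b->s2; s3-a->s4; s3-b->s2; s4-a->s4; s4-b->s5; s5-a->s4; s5-b->s6; s6-a->s4; s6-b->s6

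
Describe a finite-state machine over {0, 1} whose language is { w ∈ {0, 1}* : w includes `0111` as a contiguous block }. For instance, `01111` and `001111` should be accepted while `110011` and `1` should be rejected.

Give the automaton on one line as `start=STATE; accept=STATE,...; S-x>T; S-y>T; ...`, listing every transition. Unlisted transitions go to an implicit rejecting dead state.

start=q0; accept=q4; q0-0>q1; q0-1>q0; q1-0>q1; q1-1>q2; q2-0>q1; q2-1>q3; q3-0>q1; q3-1>q4; q4-0>q4; q4-1>q4

States q0..q3 record the length of the longest prefix of `0111` that matches the current input suffix. Reaching q4 means `0111` has been seen, and we stay there forever. Accept from q4.
5 states suffice.
        0   1  
>  q0   q1  q0 
   q1   q1  q2 
   q2   q1  q3 
   q3   q1  q4 
 * q4   q4  q4 
(> = start, * = accepting)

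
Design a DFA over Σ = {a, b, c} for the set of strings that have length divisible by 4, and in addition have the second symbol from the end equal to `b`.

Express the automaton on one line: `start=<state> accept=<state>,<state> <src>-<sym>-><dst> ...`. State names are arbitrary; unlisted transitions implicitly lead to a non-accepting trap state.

start=S0 accept=S5 S0-a->S1 S0-b->S1 S0-c->S1 S1-a->S2 S1-b->S2 S1-c->S2 S2-a->S3 S2-b->S4 S2-c->S3 S3-a->S0 S3-b->S0 S3-c->S0 S4-a->S5 S4-b->S5 S4-c->S5 S5-a->S1 S5-b->S1 S5-c->S1

Handle the two conditions separately and then intersect. The first has 4 states tracking the input length modulo 4; the second has 13 states tracking the last 2 symbols read. A product state is a pair (one from each), accepting exactly when both do. Equivalent product states are then merged.
6 states suffice.
        a   b   c  
>  S0   S1  S1  S1 
   S1   S2  S2  S2 
   S2   S3  S4  S3 
   S3   S0  S0  S0 
   S4   S5  S5  S5 
 * S5   S1  S1  S1 
(> = start, * = accepting)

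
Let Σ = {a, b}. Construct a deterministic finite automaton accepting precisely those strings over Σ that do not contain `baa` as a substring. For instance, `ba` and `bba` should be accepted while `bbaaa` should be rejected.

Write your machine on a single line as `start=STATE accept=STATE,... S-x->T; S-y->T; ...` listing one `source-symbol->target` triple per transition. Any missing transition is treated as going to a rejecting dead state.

start=q0; accept=q0,q1,q2; q0-a->q0; q0-b->q1; q1-a->q2; q1-b->q1; q2-a->q3; q2-b->q1; q3-a->q3; q3-b->q3

Track partial matches of the forbidden pattern `baa`. State q3 is a dead state reached once `baa` has occurred; every other state accepts. q0 means no part of `baa` is currently matched.
A 4-state machine:
        a   b  
>* q0   q0  q1 
 * q1   q2  q1 
 * q2   q3  q1 
   q3   q3  q3 
(> = start, * = accepting)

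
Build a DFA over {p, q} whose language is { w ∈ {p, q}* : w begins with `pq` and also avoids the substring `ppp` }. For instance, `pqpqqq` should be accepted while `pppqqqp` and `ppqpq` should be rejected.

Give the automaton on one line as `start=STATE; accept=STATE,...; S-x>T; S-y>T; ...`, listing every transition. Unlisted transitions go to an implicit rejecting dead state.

start=A; accept=E,H,I; A-p>B; A-q>C; B-p>D; B-q>E; C-p>F; C-q>C; D-p>G; D-q>C; E-p>H; E-q>E; F-p>D; F-q>C; G-p>G; G-q>G; H-p>I; H-q>E; I-p>J; I-q>E; J-p>J; J-q>J

Build one automaton per condition and run them in lockstep. One (4 states) tracks whether the input so far still matches the prefix `pq`; the other (4 states) tracks partial matches of the forbidden pattern `ppp`. Each combined state is a pair, one component from each; accept when both components accept.
10 states suffice.
       p  q 
>  A   B  C 
   B   D  E 
   C   F  C 
   D   G  C 
 * E   H  E 
   F   D  C 
   G   G  G 
 * H   I  E 
 * I   J  E 
   J   J  J 
(> = start, * = accepting)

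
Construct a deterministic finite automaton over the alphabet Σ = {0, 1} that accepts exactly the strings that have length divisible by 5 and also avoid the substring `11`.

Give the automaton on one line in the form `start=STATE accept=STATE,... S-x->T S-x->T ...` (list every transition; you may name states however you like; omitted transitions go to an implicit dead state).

start=A accept=A,M A-0->B A-1->C B-0->D B-1->E C-0->D C-1->F D-0->G D-1->H E-0->G E-1->I F-0->I F-1->I G-0->J G-1->K H-0->J H-1->L I-0->L I-1->L J-0->A J-1->M K-0->A K-1->N L-0->N L-1->N M-0->B M-1->O N-0->O N-1->O O-0->F O-1->F

Handle the two conditions separately and then intersect. The first has 5 states tracking the input length modulo 5; the second has 3 states tracking partial matches of the forbidden pattern `11`. A product state is a pair (one from each), accepting exactly when both do.
With 15 states:
       0  1 
>* A   B  C 
   B   D  E 
   C   D  F 
   D   G  H 
   E   G  I 
   F   I  I 
   G   J  K 
   H   J  L 
   I   L  L 
   J   A  M 
   K   A  N 
   L   N  N 
 * M   B  O 
   N   O  O 
   O   F  F 
(> = start, * = accepting)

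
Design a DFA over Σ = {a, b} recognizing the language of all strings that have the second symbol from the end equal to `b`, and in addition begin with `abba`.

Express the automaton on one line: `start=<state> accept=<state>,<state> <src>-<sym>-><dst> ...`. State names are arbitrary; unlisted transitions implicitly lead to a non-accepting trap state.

Handle the two conditions separately and then intersect. One (7 states) tracks the last 2 symbols read; the other (6 states) tracks whether the input so far still matches the prefix `abba`. Each combined state is a pair, one component from each; accept when both components accept. Minimizing collapses redundant product states.
With 9 states:
        a   b  
>  q0   q1  q2 
   q1   q2  q3 
   q2   q2  q2 
   q3   q2  q4 
   q4   q5  q2 
 * q5   q6  q7 
   q6   q6  q7 
   q7   q5  q8 
 * q8   q5  q8 
(> = start, * = accepting)

start=q0 accept=q5,q8 q0-a->q1 q0-b->q2 q1-a->q2 q1-b->q3 q2-a->q2 q2-b->q2 q3-a->q2 q3-b->q4 q4-a->q5 q4-b->q2 q5-a->q6 q5-b->q7 q6-a->q6 q6-b->q7 q7-a->q5 q7-b->q8 q8-a->q5 q8-b->q8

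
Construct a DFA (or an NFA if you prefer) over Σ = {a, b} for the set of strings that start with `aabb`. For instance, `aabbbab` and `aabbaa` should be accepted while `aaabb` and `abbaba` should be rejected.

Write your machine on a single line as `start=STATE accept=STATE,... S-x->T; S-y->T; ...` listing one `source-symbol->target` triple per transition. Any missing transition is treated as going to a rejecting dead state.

Walk along `aabb` while the input agrees: from q0 take `a` to q1, and so on. Any deviation drops to the rejecting sink q5. Once q4 is reached the prefix is confirmed and every continuation is accepted.
With 6 states:
        a   b  
>  q0   q1  q5 
   q1   q2  q5 
   q2   q5  q3 
   q3   q5  q4 
 * q4   q4  q4 
   q5   q5  q5 
(> = start, * = accepting)

start=q0; accept=q4; q0-a->q1; q0-b->q5; q1-a->q2; q1-b->q5; q2-a->q5; q2-b->q3; q3-a->q5; q3-b->q4; q4-a->q4; q4-b->q4; q5-a->q5; q5-b->q5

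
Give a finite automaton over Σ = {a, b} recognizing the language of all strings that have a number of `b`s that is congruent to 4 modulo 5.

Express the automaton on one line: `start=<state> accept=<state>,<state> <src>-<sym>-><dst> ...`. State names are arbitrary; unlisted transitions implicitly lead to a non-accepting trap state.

The only thing that matters is how many `b`s have appeared, reduced mod 5. Use one state per residue: q0 for 0, …, q4 for 4. Reading `b` moves to the next residue; anything else stays put. q4 is accepting.
A 5-state machine:
        a   b  
>  q0   q0  q1 
   q1   q1  q2 
   q2   q2  q3 
   q3   q3  q4 
 * q4   q4  q0 
(> = start, * = accepting)

start=q0 accept=q4 q0-a->q0 q0-b->q1 q1-a->q1 q1-b->q2 q2-a->q2 q2-b->q3 q3-a->q3 q3-b->q4 q4-a->q4 q4-b->q0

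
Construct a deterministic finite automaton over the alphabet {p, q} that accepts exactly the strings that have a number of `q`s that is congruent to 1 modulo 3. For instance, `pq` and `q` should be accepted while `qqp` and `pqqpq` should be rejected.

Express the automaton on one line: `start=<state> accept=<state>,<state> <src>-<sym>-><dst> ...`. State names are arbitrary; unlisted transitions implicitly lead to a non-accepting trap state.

The only thing that matters is how many `q`s have appeared, reduced mod 3. Use one state per residue: A for 0, …, C for 2. Reading `q` moves to the next residue; anything else stays put. B is accepting.
       p  q 
>  A   A  B 
 * B   B  C 
   C   C  A 
(> = start, * = accepting)

start=A accept=B A-p->A A-q->B B-p->B B-q->C C-p->C C-q->A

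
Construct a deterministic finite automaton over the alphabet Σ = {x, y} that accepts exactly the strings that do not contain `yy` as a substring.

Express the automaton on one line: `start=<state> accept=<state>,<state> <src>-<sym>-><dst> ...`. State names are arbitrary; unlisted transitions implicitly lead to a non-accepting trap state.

start=s0 accept=s0,s1 s0-x->s0 s0-y->s1 s1-x->s0 s1-y->s2 s2-x->s2 s2-y->s2

This is the complement of 'contains `yy`'. Use the same substring-matching states — s0 through s2 holding how much of `yy` has just been matched — but flip the accepting set: everything except the trap s2 accepts.
With 3 states:
        x   y  
>* s0   s0  s1 
 * s1   s0  s2 
   s2   s2  s2 
(> = start, * = accepting)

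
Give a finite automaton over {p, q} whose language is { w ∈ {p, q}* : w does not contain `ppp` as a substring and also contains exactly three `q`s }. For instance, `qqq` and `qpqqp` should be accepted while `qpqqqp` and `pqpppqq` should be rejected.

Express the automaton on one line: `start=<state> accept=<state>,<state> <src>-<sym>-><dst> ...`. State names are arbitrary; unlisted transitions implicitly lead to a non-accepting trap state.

Build one automaton per condition and run them in lockstep. One (4 states) tracks partial matches of the forbidden pattern `ppp`; the other (5 states) tracks the count of `q`s, saturating at 4. Each combined state is a pair, one component from each; accept when both components accept. Minimizing collapses redundant product states.
       p  q 
>  A   B  C 
   B   D  C 
   C   E  F 
   D   G  C 
   E   H  F 
   F   I  J 
   G   G  G 
   H   G  F 
   I   K  J 
 * J   L  G 
   K   G  J 
 * L   M  G 
 * M   G  G 
(> = start, * = accepting)

start=A accept=J,L,M A-p->B A-q->C B-p->D B-q->C C-p->E C-q->F D-p->G D-q->C E-p->H E-q->F F-p->I F-q->J G-p->G G-q->G H-p->G H-q->F I-p->K I-q->J J-p->L J-q->G K-p->G K-q->J L-p->M L-q->G M-p->G M-q->G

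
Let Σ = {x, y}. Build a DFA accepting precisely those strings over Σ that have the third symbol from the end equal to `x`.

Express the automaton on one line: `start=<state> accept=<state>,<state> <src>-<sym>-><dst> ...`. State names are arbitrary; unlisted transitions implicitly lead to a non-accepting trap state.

start=A accept=H,I,J,K A-x->B A-y->C B-x->D B-y->E C-x->F C-y->G D-x->H D-y->I E-x->J E-y->K F-x->L F-y->M G-x->N G-y->O H-x->H H-y->I I-x->J I-y->K J-x->L J-y->M K-x->N K-y->O L-x->H L-y->I M-x->J M-y->K N-x->L N-y->M O-x->N O-y->O

Because acceptance depends on a position counted from the end, the machine has to buffer the most recent 3 symbols. Make each state the string of the last up-to-3 symbols read; on input `x` shift the window left and append `x`. Accept when the buffered window has length 3 and begins with `x`.
A 15-state machine:
       x  y 
>  A   B  C 
   B   D  E 
   C   F  G 
   D   H  I 
   E   J  K 
   F   L  M 
   G   N  O 
 * H   H  I 
 * I   J  K 
 * J   L  M 
 * K   N  O 
   L   H  I 
   M   J  K 
   N   L  M 
   O   N  O 
(> = start, * = accepting)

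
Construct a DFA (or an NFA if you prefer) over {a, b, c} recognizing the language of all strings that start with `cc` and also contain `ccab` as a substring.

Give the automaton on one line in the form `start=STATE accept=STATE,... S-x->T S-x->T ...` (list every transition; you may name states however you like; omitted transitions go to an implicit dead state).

start=q0 accept=q6 q0-a->q1 q0-b->q1 q0-c->q2 q1-a->q1 q1-b->q1 q1-c->q1 q2-a->q1 q2-b->q1 q2-c->q3 q3-a->q4 q3-b->q5 q3-c->q3 q4-a->q5 q4-b->q6 q4-c->q7 q5-a->q5 q5-b->q5 q5-c->q7 q6-a->q6 q6-b->q6 q6-c->q6 q7-a->q5 q7-b->q5 q7-c->q3

Run two small machines in parallel and take their product. The first has 4 states tracking whether the input so far still matches the prefix `cc`; the second has 5 states tracking whether and how much of `ccab` has been seen. A product state is a pair (one from each), accepting exactly when both do. After merging equivalent states the machine shrinks.
With 8 states:
        a   b   c  
>  q0   q1  q1  q2 
   q1   q1  q1  q1 
   q2   q1  q1  q3 
   q3   q4  q5  q3 
   q4   q5  q6  q7 
   q5   q5  q5  q7 
 * q6   q6  q6  q6 
   q7   q5  q5  q3 
(> = start, * = accepting)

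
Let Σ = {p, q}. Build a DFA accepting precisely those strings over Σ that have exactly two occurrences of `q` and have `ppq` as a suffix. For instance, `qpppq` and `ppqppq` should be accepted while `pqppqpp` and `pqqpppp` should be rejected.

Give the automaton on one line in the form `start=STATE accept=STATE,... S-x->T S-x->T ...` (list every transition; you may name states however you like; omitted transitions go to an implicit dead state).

Build one automaton per condition and run them in lockstep. One (4 states) tracks the count of `q`s, saturating at 3; the other (4 states) tracks how much of the suffix `ppq` has currently been matched. Each combined state is a pair, one component from each; accept when both components accept.
A 15-state machine:
          p    q  
>  s0     s1   s2 
   s1     s3   s2 
   s2     s4   s5 
   s3     s3   s6 
   s4     s7   s5 
   s5     s8   s9 
   s6     s4   s5 
   s7     s7  s10 
   s8    s11   s9 
   s9    s12   s9 
 * s10    s8   s9 
   s11   s11  s13 
   s12   s14   s9 
   s13   s12   s9 
   s14   s14  s13 
(> = start, * = accepting)

start=s0 accept=s10 s0-p->s1 s0-q->s2 s1-p->s3 s1-q->s2 s2-p->s4 s2-q->s5 s3-p->s3 s3-q->s6 s4-p->s7 s4-q->s5 s5-p->s8 s5-q->s9 s6-p->s4 s6-q->s5 s7-p->s7 s7-q->s10 s8-p->s11 s8-q->s9 s9-p->s12 s9-q->s9 s10-p->s8 s10-q->s9 s11-p->s11 s11-q->s13 s12-p->s14 s12-q->s9 s13-p->s12 s13-q->s9 s14-p->s14 s14-q->s13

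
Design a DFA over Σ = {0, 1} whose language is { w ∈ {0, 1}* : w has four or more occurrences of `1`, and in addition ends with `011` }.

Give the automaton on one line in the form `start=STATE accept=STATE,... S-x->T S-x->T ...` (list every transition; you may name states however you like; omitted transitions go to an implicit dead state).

start=s0 accept=s5 s0-0->s0 s0-1->s1 s1-0->s1 s1-1->s2 s2-0->s3 s2-1->s2 s3-0->s3 s3-1->s4 s4-0->s3 s4-1->s5 s5-0->s3 s5-1->s2

Build one automaton per condition and run them in lockstep. The first has 6 states tracking the count of `1`s, saturating at 5; the second has 4 states tracking how much of the suffix `011` has currently been matched. A product state is a pair (one from each), accepting exactly when both do. Minimizing collapses redundant product states.
6 states suffice.
        0   1  
>  s0   s0  s1 
   s1   s1  s2 
   s2   s3  s2 
   s3   s3  s4 
   s4   s3  s5 
 * s5   s3  s2 
(> = start, * = accepting)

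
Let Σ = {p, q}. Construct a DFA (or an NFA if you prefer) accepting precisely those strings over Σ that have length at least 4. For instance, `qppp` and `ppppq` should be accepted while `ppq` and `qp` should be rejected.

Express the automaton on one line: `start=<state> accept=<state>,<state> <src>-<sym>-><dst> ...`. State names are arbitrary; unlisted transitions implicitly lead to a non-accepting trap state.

We only need to distinguish lengths 0, 1, …, 4, and '>4'. Chain A → B → C → D → E → F on every symbol, with F looping. Accepting states: {E, F}.
       p  q 
>  A   B  B 
   B   C  C 
   C   D  D 
   D   E  E 
 * E   F  F 
 * F   F  F 
(> = start, * = accepting)

start=A accept=E,F A-p->B A-q->B B-p->C B-q->C C-p->D C-q->D D-p->E D-q->E E-p->F E-q->F F-p->F F-q->F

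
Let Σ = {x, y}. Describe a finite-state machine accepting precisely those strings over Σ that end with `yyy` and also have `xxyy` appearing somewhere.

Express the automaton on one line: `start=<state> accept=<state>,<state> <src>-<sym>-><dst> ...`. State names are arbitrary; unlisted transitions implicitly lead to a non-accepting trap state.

start=s0 accept=s9 s0-x->s1 s0-y->s2 s1-x->s3 s1-y->s2 s2-x->s1 s2-y->s4 s3-x->s3 s3-y->s5 s4-x->s1 s4-y->s6 s5-x->s1 s5-y->s7 s6-x->s1 s6-y->s6 s7-x->s8 s7-y->s9 s8-x->s8 s8-y->s10 s9-x->s8 s9-y->s9 s10-x->s8 s10-y->s7

Handle the two conditions separately and then intersect. One (4 states) tracks how much of the suffix `yyy` has currently been matched; the other (5 states) tracks whether and how much of `xxyy` has been seen. Each combined state is a pair, one component from each; accept when both components accept.
With 11 states:
          x    y  
>  s0     s1   s2 
   s1     s3   s2 
   s2     s1   s4 
   s3     s3   s5 
   s4     s1   s6 
   s5     s1   s7 
   s6     s1   s6 
   s7     s8   s9 
   s8     s8  s10 
 * s9     s8   s9 
   s10    s8   s7 
(> = start, * = accepting)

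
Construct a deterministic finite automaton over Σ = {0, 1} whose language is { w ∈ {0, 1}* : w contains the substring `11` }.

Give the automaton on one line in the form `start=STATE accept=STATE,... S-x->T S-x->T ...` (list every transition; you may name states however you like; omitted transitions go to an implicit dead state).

States A..B record the length of the longest prefix of `11` that matches the current input suffix. Reaching C means `11` has been seen, and we stay there forever. Accept from C.
3 states suffice.
       0  1 
>  A   A  B 
   B   A  C 
 * C   C  C 
(> = start, * = accepting)

start=A accept=C A-0->A A-1->B B-0->A B-1->C C-0->C C-1->C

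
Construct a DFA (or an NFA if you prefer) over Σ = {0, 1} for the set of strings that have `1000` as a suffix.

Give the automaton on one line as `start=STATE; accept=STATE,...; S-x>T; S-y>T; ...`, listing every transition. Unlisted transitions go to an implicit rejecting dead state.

Remember how much of `1000` the current input suffix matches. State A means no match yet; B means the last symbol is `1`; C means the last 2 symbols are `10`; D means the last 3 symbols are `100`; E means the last 4 symbols are `1000`. Only E accepts. On a mismatch, fall back to the longest proper suffix that is still a prefix of `1000`.
5 states suffice.
       0  1 
>  A   A  B 
   B   C  B 
   C   D  B 
   D   E  B 
 * E   A  B 
(> = start, * = accepting)

start=A; accept=E; A-0>A; A-1>B; B-0>C; B-1>B; C-0>D; C-1>B; D-0>E; D-1>B; E-0>A; E-1>B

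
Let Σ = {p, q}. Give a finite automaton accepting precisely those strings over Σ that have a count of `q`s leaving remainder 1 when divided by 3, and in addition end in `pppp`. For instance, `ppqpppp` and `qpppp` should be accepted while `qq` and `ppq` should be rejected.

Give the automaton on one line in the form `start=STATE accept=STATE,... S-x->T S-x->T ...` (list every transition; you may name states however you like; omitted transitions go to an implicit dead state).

Handle the two conditions separately and then intersect. The first has 3 states tracking the count of `q`s modulo 3; the second has 5 states tracking how much of the suffix `pppp` has currently been matched. A product state is a pair (one from each), accepting exactly when both do. Equivalent product states are then merged.
       p  q 
>  A   A  B 
   B   C  D 
   C   E  D 
   D   D  A 
   E   F  D 
   F   G  D 
 * G   G  D 
(> = start, * = accepting)

start=A accept=G A-p->A A-q->B B-p->C B-q->D C-p->E C-q->D D-p->D D-q->A E-p->F E-q->D F-p->G F-q->D G-p->G G-q->D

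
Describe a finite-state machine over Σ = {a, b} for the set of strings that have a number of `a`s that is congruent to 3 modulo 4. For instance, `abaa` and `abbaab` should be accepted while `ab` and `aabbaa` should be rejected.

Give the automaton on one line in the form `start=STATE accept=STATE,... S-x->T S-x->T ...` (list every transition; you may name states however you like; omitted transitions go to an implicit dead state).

start=s0 accept=s3 s0-a->s1 s0-b->s0 s1-a->s2 s1-b->s1 s2-a->s3 s2-b->s2 s3-a->s0 s3-b->s3

Keep the running count of `a`s modulo 4: each `a` advances along the cycle s0 → s1 → s2 → s3 → s0 while other symbols loop. Accept at s3.
A 4-state machine:
        a   b  
>  s0   s1  s0 
   s1   s2  s1 
   s2   s3  s2 
 * s3   s0  s3 
(> = start, * = accepting)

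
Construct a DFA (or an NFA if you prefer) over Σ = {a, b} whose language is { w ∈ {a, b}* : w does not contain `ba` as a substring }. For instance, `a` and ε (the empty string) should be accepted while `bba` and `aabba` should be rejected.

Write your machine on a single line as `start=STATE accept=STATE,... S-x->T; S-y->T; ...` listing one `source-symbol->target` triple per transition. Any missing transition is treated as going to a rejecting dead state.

start=S0; accept=S0,S1; S0-a->S0; S0-b->S1; S1-a->S2; S1-b->S1; S2-a->S2; S2-b->S2

Track partial matches of the forbidden pattern `ba`. State S2 is a dead state reached once `ba` has occurred; every other state accepts. S0 means no part of `ba` is currently matched.
With 3 states:
        a   b  
>* S0   S0  S1 
 * S1   S2  S1 
   S2   S2  S2 
(> = start, * = accepting)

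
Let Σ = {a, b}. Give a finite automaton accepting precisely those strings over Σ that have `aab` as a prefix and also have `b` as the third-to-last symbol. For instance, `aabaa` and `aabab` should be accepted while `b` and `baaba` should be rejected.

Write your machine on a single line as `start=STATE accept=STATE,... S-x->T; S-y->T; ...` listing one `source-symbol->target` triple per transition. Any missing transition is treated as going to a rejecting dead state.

start=s0; accept=s7,s8,s9,s10; s0-a->s1; s0-b->s2; s1-a->s3; s1-b->s2; s2-a->s2; s2-b->s2; s3-a->s2; s3-b->s4; s4-a->s5; s4-b->s6; s5-a->s7; s5-b->s8; s6-a->s9; s6-b->s10; s7-a->s11; s7-b->s4; s8-a->s5; s8-b->s6; s9-a->s7; s9-b->s8; s10-a->s9; s10-b->s10; s11-a->s11; s11-b->s4

Run two small machines in parallel and take their product. The first has 5 states tracking whether the input so far still matches the prefix `aab`; the second has 15 states tracking the last 3 symbols read. A product state is a pair (one from each), accepting exactly when both do. Minimizing collapses redundant product states.
          a    b  
>  s0     s1   s2 
   s1     s3   s2 
   s2     s2   s2 
   s3     s2   s4 
   s4     s5   s6 
   s5     s7   s8 
   s6     s9  s10 
 * s7    s11   s4 
 * s8     s5   s6 
 * s9     s7   s8 
 * s10    s9  s10 
   s11   s11   s4 
(> = start, * = accepting)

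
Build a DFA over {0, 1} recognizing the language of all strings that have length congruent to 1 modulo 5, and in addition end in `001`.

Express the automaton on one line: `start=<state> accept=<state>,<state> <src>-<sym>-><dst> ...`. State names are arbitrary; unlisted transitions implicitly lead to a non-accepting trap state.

start=s0 accept=s7 s0-0->s1 s0-1->s1 s1-0->s2 s1-1->s2 s2-0->s3 s2-1->s3 s3-0->s4 s3-1->s5 s4-0->s6 s4-1->s0 s5-0->s0 s5-1->s0 s6-0->s1 s6-1->s7 s7-0->s2 s7-1->s2

Run two small machines in parallel and take their product. One (5 states) tracks the input length modulo 5; the other (4 states) tracks how much of the suffix `001` has currently been matched. Each combined state is a pair, one component from each; accept when both components accept. Minimizing collapses redundant product states.
8 states suffice.
        0   1  
>  s0   s1  s1 
   s1   s2  s2 
   s2   s3  s3 
   s3   s4  s5 
   s4   s6  s0 
   s5   s0  s0 
   s6   s1  s7 
 * s7   s2  s2 
(> = start, * = accepting)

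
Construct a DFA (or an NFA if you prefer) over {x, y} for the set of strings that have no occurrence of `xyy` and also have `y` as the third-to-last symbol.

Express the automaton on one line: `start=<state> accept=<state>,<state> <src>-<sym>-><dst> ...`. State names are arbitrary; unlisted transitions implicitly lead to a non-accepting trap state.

start=s0 accept=s11,s12,s13,s14 s0-x->s1 s0-y->s2 s1-x->s3 s1-y->s4 s2-x->s5 s2-y->s6 s3-x->s7 s3-y->s8 s4-x->s9 s4-y->s10 s5-x->s11 s5-y->s12 s6-x->s13 s6-y->s14 s7-x->s7 s7-y->s8 s8-x->s9 s8-y->s10 s9-x->s11 s9-y->s12 s10-x->s15 s10-y->s16 s11-x->s7 s11-y->s8 s12-x->s9 s12-y->s10 s13-x->s11 s13-y->s12 s14-x->s13 s14-y->s14 s15-x->s17 s15-y->s18 s16-x->s15 s16-y->s16 s17-x->s19 s17-y->s20 s18-x->s21 s18-y->s10 s19-x->s19 s19-y->s20 s20-x->s21 s20-y->s10 s21-x->s17 s21-y->s18

Run two small machines in parallel and take their product. One (4 states) tracks partial matches of the forbidden pattern `xyy`; the other (15 states) tracks the last 3 symbols read. Each combined state is a pair, one component from each; accept when both components accept.
With 22 states:
          x    y  
>  s0     s1   s2 
   s1     s3   s4 
   s2     s5   s6 
   s3     s7   s8 
   s4     s9  s10 
   s5    s11  s12 
   s6    s13  s14 
   s7     s7   s8 
   s8     s9  s10 
   s9    s11  s12 
   s10   s15  s16 
 * s11    s7   s8 
 * s12    s9  s10 
 * s13   s11  s12 
 * s14   s13  s14 
   s15   s17  s18 
   s16   s15  s16 
   s17   s19  s20 
   s18   s21  s10 
   s19   s19  s20 
   s20   s21  s10 
   s21   s17  s18 
(> = start, * = accepting)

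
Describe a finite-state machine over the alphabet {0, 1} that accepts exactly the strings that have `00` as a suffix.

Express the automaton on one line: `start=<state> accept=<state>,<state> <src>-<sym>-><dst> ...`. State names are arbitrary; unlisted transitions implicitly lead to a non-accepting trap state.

start=A accept=C A-0->B A-1->A B-0->C B-1->A C-0->C C-1->A

Let each state record the length of the longest suffix of the input read so far that is also a prefix of `00`. B means the last symbol is `0`; C means the last 2 symbols are `00`. Accept only at C, where the string currently ends in `00`.
       0  1 
>  A   B  A 
   B   C  A 
 * C   C  A 
(> = start, * = accepting)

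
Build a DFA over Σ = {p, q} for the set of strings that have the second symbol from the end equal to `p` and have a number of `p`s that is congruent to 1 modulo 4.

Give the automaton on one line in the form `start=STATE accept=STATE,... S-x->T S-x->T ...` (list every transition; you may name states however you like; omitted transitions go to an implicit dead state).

Build one automaton per condition and run them in lockstep. One (7 states) tracks the last 2 symbols read; the other (4 states) tracks the count of `p`s modulo 4. Each combined state is a pair, one component from each; accept when both components accept. Equivalent product states are then merged.
With 8 states:
        p   q  
>  s0   s1  s0 
   s1   s2  s3 
   s2   s4  s2 
 * s3   s2  s5 
   s4   s6  s4 
   s5   s2  s5 
   s6   s7  s0 
 * s7   s2  s3 
(> = start, * = accepting)

start=s0 accept=s3,s7 s0-p->s1 s0-q->s0 s1-p->s2 s1-q->s3 s2-p->s4 s2-q->s2 s3-p->s2 s3-q->s5 s4-p->s6 s4-q->s4 s5-p->s2 s5-q->s5 s6-p->s7 s6-q->s0 s7-p->s2 s7-q->s3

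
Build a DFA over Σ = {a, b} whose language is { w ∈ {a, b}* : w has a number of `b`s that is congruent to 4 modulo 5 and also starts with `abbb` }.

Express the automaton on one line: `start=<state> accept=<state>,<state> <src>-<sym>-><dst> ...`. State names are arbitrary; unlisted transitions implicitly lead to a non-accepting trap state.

start=S0 accept=S10 S0-a->S1 S0-b->S2 S1-a->S3 S1-b->S4 S2-a->S2 S2-b->S5 S3-a->S3 S3-b->S2 S4-a->S2 S4-b->S6 S5-a->S5 S5-b->S7 S6-a->S5 S6-b->S8 S7-a->S7 S7-b->S9 S8-a->S8 S8-b->S10 S9-a->S9 S9-b->S3 S10-a->S10 S10-b->S11 S11-a->S11 S11-b->S12 S12-a->S12 S12-b->S13 S13-a->S13 S13-b->S8

Handle the two conditions separately and then intersect. One (5 states) tracks the count of `b`s modulo 5; the other (6 states) tracks whether the input so far still matches the prefix `abbb`. Each combined state is a pair, one component from each; accept when both components accept.
14 states suffice.
          a    b  
>  S0     S1   S2 
   S1     S3   S4 
   S2     S2   S5 
   S3     S3   S2 
   S4     S2   S6 
   S5     S5   S7 
   S6     S5   S8 
   S7     S7   S9 
   S8     S8  S10 
   S9     S9   S3 
 * S10   S10  S11 
   S11   S11  S12 
   S12   S12  S13 
   S13   S13   S8 
(> = start, * = accepting)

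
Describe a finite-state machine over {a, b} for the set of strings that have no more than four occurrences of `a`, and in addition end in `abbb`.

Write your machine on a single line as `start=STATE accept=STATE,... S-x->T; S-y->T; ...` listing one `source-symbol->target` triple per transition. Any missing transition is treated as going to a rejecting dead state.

start=s0; accept=s10,s14,s17,s19; s0-a->s1; s0-b->s0; s1-a->s2; s1-b->s3; s2-a->s4; s2-b->s5; s3-a->s2; s3-b->s6; s4-a->s7; s4-b->s8; s5-a->s4; s5-b->s9; s6-a->s2; s6-b->s10; s7-a->s11; s7-b->s12; s8-a->s7; s8-b->s13; s9-a->s4; s9-b->s14; s10-a->s2; s10-b->s15; s11-a->s11; s11-b->s11; s12-a->s11; s12-b->s16; s13-a->s7; s13-b->s17; s14-a->s4; s14-b->s18; s15-a->s2; s15-b->s15; s16-a->s11; s16-b->s19; s17-a->s7; s17-b->s20; s18-a->s4; s18-b->s18; s19-a->s11; s19-b->s11; s20-a->s7; s20-b->s20

Run two small machines in parallel and take their product. The first has 6 states tracking the count of `a`s, saturating at 5; the second has 5 states tracking how much of the suffix `abbb` has currently been matched. A product state is a pair (one from each), accepting exactly when both do. Equivalent product states are then merged.
          a    b  
>  s0     s1   s0 
   s1     s2   s3 
   s2     s4   s5 
   s3     s2   s6 
   s4     s7   s8 
   s5     s4   s9 
   s6     s2  s10 
   s7    s11  s12 
   s8     s7  s13 
   s9     s4  s14 
 * s10    s2  s15 
   s11   s11  s11 
   s12   s11  s16 
   s13    s7  s17 
 * s14    s4  s18 
   s15    s2  s15 
   s16   s11  s19 
 * s17    s7  s20 
   s18    s4  s18 
 * s19   s11  s11 
   s20    s7  s20 
(> = start, * = accepting)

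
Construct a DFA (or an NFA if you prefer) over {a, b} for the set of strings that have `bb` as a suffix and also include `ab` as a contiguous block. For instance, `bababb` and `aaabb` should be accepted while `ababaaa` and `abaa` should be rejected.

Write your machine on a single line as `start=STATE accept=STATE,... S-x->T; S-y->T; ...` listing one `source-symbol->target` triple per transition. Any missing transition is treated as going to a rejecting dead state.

start=q0; accept=q3; q0-a->q1; q0-b->q0; q1-a->q1; q1-b->q2; q2-a->q1; q2-b->q3; q3-a->q1; q3-b->q3

Run two small machines in parallel and take their product. One (3 states) tracks how much of the suffix `bb` has currently been matched; the other (3 states) tracks whether and how much of `ab` has been seen. Each combined state is a pair, one component from each; accept when both components accept. After merging equivalent states the machine shrinks.
4 states suffice.
        a   b  
>  q0   q1  q0 
   q1   q1  q2 
   q2   q1  q3 
 * q3   q1  q3 
(> = start, * = accepting)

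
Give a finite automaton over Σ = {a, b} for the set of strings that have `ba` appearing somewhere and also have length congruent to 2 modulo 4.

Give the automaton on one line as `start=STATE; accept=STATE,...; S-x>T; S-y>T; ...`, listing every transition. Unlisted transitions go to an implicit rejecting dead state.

start=q0; accept=q5; q0-a>q1; q0-b>q2; q1-a>q3; q1-b>q4; q2-a>q5; q2-b>q4; q3-a>q6; q3-b>q7; q4-a>q8; q4-b>q7; q5-a>q8; q5-b>q8; q6-a>q0; q6-b>q9; q7-a>q10; q7-b>q9; q8-a>q10; q8-b>q10; q9-a>q11; q9-b>q2; q10-a>q11; q10-b>q11; q11-a>q5; q11-b>q5

Handle the two conditions separately and then intersect. One (3 states) tracks whether and how much of `ba` has been seen; the other (4 states) tracks the input length modulo 4. Each combined state is a pair, one component from each; accept when both components accept.
          a    b  
>  q0     q1   q2 
   q1     q3   q4 
   q2     q5   q4 
   q3     q6   q7 
   q4     q8   q7 
 * q5     q8   q8 
   q6     q0   q9 
   q7    q10   q9 
   q8    q10  q10 
   q9    q11   q2 
   q10   q11  q11 
   q11    q5   q5 
(> = start, * = accepting)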